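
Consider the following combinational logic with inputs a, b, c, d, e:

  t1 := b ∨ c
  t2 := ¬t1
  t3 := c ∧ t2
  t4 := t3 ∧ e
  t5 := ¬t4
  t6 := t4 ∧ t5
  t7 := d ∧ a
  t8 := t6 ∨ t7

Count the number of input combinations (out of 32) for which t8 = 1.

t8 = t6 ∨ t7 must be 1, so at least one of t6, t7 is 1.
Enumerating the 32 input combinations, 8 give t8 = 1 and 24 give t8 = 0.

8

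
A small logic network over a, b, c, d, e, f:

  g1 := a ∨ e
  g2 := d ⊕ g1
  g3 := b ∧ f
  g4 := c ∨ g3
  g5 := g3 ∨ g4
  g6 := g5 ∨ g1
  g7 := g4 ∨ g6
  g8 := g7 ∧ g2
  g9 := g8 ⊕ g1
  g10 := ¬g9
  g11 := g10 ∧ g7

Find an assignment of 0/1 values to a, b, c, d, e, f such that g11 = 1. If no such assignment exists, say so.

g11 = g10 ∧ g7 must be 1, so both g10 = 1 and g7 = 1.
g10 = ¬g9 must be 1, so g9 = 0.
g7 = g4 ∨ g6 must be 1, so at least one of g4, g6 is 1.
Check with a=1, b=0, c=0, d=0, e=1, f=0:
g1 = a ∨ e = 1 ∨ 1 = 1
g2 = d ⊕ g1 = 0 ⊕ 1 = 1
g3 = b ∧ f = 0 ∧ 0 = 0
g4 = c ∨ g3 = 0 ∨ 0 = 0
g5 = g3 ∨ g4 = 0 ∨ 0 = 0
g6 = g5 ∨ g1 = 0 ∨ 1 = 1
g7 = g4 ∨ g6 = 0 ∨ 1 = 1
g8 = g7 ∧ g2 = 1 ∧ 1 = 1
g9 = g8 ⊕ g1 = 1 ⊕ 1 = 0
g10 = ¬g9 = ¬0 = 1
g11 = g10 ∧ g7 = 1 ∧ 1 = 1
So g11 = 1 as required.

a=1, b=0, c=0, d=0, e=1, f=0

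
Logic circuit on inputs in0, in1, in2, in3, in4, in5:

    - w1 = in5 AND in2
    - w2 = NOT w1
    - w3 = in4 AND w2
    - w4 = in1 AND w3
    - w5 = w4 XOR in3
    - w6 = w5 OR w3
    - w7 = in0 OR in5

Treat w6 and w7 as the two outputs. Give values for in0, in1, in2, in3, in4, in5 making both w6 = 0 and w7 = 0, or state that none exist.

in0=0, in1=0, in2=1, in3=0, in4=0, in5=0

Check with in0=0, in1=0, in2=1, in3=0, in4=0, in5=0:
w1 = in5 AND in2 = 0 AND 1 = 0
w2 = NOT w1 = NOT 0 = 1
w3 = in4 AND w2 = 0 AND 1 = 0
w4 = in1 AND w3 = 0 AND 0 = 0
w5 = w4 XOR in3 = 0 XOR 0 = 0
w6 = w5 OR w3 = 0 OR 0 = 0
w7 = in0 OR in5 = 0 OR 0 = 0
So w6 = 0 and w7 = 0.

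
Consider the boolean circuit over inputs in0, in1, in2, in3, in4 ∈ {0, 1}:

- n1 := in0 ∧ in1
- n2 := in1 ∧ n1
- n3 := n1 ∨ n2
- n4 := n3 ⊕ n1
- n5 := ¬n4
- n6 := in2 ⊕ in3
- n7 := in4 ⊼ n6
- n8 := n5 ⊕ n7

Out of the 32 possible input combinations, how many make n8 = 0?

24

n8 = n5 ⊕ n7 must be 0, so n5 and n7 are equal.
Enumerating the 32 input combinations, 24 give n8 = 0 and 8 give n8 = 1.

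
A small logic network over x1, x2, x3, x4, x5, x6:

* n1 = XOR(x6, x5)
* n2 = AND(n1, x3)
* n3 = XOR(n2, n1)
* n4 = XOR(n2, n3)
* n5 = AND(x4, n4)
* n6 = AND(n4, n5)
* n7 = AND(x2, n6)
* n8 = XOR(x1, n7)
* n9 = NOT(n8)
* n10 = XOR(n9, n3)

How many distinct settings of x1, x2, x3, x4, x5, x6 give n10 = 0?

n10 = XOR(n9, n3) must be 0, so n9 and n3 are equal.
Enumerating the 64 input combinations, 32 give n10 = 0 and 32 give n10 = 1.

32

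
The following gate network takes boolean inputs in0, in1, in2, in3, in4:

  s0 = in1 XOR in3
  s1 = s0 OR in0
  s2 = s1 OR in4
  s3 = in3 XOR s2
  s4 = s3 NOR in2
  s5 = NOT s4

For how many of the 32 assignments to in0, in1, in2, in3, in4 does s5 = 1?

s5 = NOT s4 must be 1, so s4 = 0.
s4 = s3 NOR in2 must be 0, so at least one of s3, in2 is 1.
Enumerating the 32 input combinations, 24 give s5 = 1 and 8 give s5 = 0.

24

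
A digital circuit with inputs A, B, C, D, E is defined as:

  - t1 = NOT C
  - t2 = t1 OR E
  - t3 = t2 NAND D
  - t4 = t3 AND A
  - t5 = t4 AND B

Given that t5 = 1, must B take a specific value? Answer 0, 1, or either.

t5 = t4 AND B must be 1, so both t4 = 1 and B = 1.
t4 = t3 AND A must be 1, so both t3 = 1 and A = 1.
Every assignment with t5 = 1 has B = 1; there are 5 such assignment(s).

1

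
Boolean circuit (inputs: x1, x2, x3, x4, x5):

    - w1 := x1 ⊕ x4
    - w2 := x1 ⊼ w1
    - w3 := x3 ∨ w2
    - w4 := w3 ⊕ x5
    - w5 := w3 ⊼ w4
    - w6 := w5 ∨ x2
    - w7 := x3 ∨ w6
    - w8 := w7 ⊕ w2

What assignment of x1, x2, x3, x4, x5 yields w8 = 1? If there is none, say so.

x1=1, x2=0, x3=1, x4=0, x5=0

w8 = w7 ⊕ w2 must be 1, so w7 and w2 differ.
Check with x1=1, x2=0, x3=1, x4=0, x5=0:
w1 = x1 ⊕ x4 = 1 ⊕ 0 = 1
w2 = x1 ⊼ w1 = 1 ⊼ 1 = 0
w3 = x3 ∨ w2 = 1 ∨ 0 = 1
w4 = w3 ⊕ x5 = 1 ⊕ 0 = 1
w5 = w3 ⊼ w4 = 1 ⊼ 1 = 0
w6 = w5 ∨ x2 = 0 ∨ 0 = 0
w7 = x3 ∨ w6 = 1 ∨ 0 = 1
w8 = w7 ⊕ w2 = 1 ⊕ 0 = 1
So w8 = 1 as required.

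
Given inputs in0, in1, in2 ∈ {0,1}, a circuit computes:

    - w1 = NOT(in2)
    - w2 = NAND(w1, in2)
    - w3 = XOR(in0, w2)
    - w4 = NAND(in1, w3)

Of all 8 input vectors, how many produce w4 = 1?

w4 = NAND(in1, w3) must be 1, so at least one of in1, w3 is 0.
Enumerating the 8 input combinations, 6 give w4 = 1 and 2 give w4 = 0.

6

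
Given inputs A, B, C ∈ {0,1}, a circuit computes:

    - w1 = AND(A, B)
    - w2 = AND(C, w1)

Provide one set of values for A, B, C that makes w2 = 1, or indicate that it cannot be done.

w2 = AND(C, w1) must be 1, so both C = 1 and w1 = 1.
w1 = AND(A, B) must be 1, so both A = 1 and B = 1.
Check with A=1, B=1, C=1:
w1 = AND(A, B) = AND(1, 1) = 1
w2 = AND(C, w1) = AND(1, 1) = 1
So w2 = 1 as required.

A=1, B=1, C=1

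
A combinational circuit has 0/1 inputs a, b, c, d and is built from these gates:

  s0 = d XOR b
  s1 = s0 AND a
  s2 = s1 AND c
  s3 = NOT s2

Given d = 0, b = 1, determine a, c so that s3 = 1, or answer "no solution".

s3 = NOT s2 must be 1, so s2 = 0.
s2 = s1 AND c must be 0, so at least one of s1, c is 0.
Check with d = 0, b = 1 and a=0, c=0:
s0 = d XOR b = 0 XOR 1 = 1
s1 = s0 AND a = 1 AND 0 = 0
s2 = s1 AND c = 0 AND 0 = 0
s3 = NOT s2 = NOT 0 = 1
So s3 = 1.

a=0, c=0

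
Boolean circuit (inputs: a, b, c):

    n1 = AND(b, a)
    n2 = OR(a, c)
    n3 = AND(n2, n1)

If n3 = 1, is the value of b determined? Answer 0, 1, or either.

1

n3 = AND(n2, n1) must be 1, so both n2 = 1 and n1 = 1.
Every assignment with n3 = 1 has b = 1; there are 2 such assignment(s).
  a=1, b=1, c=0
  a=1, b=1, c=1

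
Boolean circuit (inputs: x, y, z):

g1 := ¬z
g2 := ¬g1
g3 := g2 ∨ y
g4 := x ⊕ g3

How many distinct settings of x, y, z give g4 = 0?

g4 = x ⊕ g3 must be 0, so x and g3 are equal.
Satisfying assignments:
  x=0, y=0, z=0
  x=1, y=0, z=1
  x=1, y=1, z=0
  x=1, y=1, z=1

4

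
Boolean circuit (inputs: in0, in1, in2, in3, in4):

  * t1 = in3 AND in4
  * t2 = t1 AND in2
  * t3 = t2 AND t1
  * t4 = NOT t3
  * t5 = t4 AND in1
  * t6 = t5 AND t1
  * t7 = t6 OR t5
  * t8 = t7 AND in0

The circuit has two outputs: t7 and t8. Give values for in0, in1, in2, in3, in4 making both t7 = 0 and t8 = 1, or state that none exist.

no solution exists

Across all 32 input combinations, none give both t7 = 0 and t8 = 1.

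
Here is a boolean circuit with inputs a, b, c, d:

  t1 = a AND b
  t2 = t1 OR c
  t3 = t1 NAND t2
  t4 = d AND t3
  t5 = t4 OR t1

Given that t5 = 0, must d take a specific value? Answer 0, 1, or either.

0

t5 = t4 OR t1 must be 0, so both t4 = 0 and t1 = 0.
Every assignment with t5 = 0 has d = 0; there are 6 such assignment(s).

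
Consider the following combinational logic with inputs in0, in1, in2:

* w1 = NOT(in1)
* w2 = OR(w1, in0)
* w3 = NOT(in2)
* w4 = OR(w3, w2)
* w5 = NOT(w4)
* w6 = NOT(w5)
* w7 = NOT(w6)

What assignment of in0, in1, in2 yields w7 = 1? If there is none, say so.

w7 = NOT(w6) must be 1, so w6 = 0.
Check with in0=0, in1=1, in2=1:
w1 = NOT(in1) = NOT 1 = 0
w2 = OR(w1, in0) = OR(0, 0) = 0
w3 = NOT(in2) = NOT 1 = 0
w4 = OR(w3, w2) = OR(0, 0) = 0
w5 = NOT(w4) = NOT 0 = 1
w6 = NOT(w5) = NOT 1 = 0
w7 = NOT(w6) = NOT 0 = 1
So w7 = 1 as required.

in0=0, in1=1, in2=1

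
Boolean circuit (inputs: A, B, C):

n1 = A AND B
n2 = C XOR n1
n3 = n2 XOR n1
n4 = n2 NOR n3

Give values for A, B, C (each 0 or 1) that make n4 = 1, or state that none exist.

n4 = n2 NOR n3 must be 1, so both n2 = 0 and n3 = 0.
Check with A=1, B=0, C=0:
n1 = A AND B = 1 AND 0 = 0
n2 = C XOR n1 = 0 XOR 0 = 0
n3 = n2 XOR n1 = 0 XOR 0 = 0
n4 = n2 NOR n3 = 0 NOR 0 = 1
So n4 = 1 as required.

A=1, B=0, C=0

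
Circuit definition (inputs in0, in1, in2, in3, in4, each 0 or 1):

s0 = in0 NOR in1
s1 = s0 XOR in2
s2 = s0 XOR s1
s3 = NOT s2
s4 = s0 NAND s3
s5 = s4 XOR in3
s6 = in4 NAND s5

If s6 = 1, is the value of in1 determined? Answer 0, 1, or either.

Both values of in1 occur among assignments with s6 = 1:
  in1=0: in0=0, in1=0, in2=0, in3=0, in4=0
  in1=1: in0=0, in1=1, in2=0, in3=0, in4=0

either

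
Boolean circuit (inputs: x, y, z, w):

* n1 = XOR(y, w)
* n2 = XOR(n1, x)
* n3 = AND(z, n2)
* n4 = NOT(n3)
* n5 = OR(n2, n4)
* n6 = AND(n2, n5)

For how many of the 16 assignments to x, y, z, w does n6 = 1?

8

n6 = AND(n2, n5) must be 1, so both n2 = 1 and n5 = 1.
n2 = XOR(n1, x) must be 1, so n1 and x differ.
n5 = OR(n2, n4) must be 1, so at least one of n2, n4 is 1.
Enumerating the 16 input combinations, 8 give n6 = 1 and 8 give n6 = 0.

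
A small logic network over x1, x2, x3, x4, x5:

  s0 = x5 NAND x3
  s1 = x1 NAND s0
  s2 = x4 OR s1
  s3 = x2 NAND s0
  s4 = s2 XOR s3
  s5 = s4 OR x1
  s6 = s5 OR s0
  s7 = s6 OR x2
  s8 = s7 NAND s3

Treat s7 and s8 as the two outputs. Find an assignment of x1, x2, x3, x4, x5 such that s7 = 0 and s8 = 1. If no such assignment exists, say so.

Check with x1=0, x2=0, x3=1, x4=0, x5=1:
s0 = x5 NAND x3 = 1 NAND 1 = 0
s1 = x1 NAND s0 = 0 NAND 0 = 1
s2 = x4 OR s1 = 0 OR 1 = 1
s3 = x2 NAND s0 = 0 NAND 0 = 1
s4 = s2 XOR s3 = 1 XOR 1 = 0
s5 = s4 OR x1 = 0 OR 0 = 0
s6 = s5 OR s0 = 0 OR 0 = 0
s7 = s6 OR x2 = 0 OR 0 = 0
s8 = s7 NAND s3 = 0 NAND 1 = 1
So s7 = 0 and s8 = 1.

x1=0, x2=0, x3=1, x4=0, x5=1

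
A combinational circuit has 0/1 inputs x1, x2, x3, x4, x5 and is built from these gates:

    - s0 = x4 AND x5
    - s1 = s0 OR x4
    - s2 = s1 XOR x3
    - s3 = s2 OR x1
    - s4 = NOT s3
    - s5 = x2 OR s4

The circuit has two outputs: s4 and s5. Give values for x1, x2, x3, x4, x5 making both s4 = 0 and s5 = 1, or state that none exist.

x1=1 x2=1 x3=0 x4=1 x5=1

Check with x1=1 x2=1 x3=0 x4=1 x5=1:
s0 = x4 AND x5 = 1 AND 1 = 1
s1 = s0 OR x4 = 1 OR 1 = 1
s2 = s1 XOR x3 = 1 XOR 0 = 1
s3 = s2 OR x1 = 1 OR 1 = 1
s4 = NOT s3 = NOT 1 = 0
s5 = x2 OR s4 = 1 OR 0 = 1
So s4 = 0 and s5 = 1.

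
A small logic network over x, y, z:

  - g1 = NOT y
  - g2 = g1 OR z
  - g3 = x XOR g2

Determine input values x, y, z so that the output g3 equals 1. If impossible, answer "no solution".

x=0 y=1 z=1

g3 = x XOR g2 must be 1, so x and g2 differ.
Check with x=0 y=1 z=1:
g1 = NOT y = NOT 1 = 0
g2 = g1 OR z = 0 OR 1 = 1
g3 = x XOR g2 = 0 XOR 1 = 1
So g3 = 1 as required.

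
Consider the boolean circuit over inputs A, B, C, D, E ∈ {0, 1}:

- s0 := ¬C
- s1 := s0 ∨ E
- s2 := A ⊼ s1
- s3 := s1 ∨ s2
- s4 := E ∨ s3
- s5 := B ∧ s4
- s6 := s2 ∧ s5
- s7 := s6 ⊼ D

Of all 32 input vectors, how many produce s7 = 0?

5

s7 = s6 ⊼ D must be 0, so both s6 = 1 and D = 1.
Satisfying assignments:
  A=0, B=1, C=0, D=1, E=0
  A=0, B=1, C=0, D=1, E=1
  A=0, B=1, C=1, D=1, E=0
  A=0, B=1, C=1, D=1, E=1
  A=1, B=1, C=1, D=1, E=0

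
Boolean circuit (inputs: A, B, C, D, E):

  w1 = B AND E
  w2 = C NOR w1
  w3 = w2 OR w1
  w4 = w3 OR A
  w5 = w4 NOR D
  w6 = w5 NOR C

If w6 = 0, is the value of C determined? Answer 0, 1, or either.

1

w6 = w5 NOR C must be 0, so at least one of w5, C is 1.
Every assignment with w6 = 0 has C = 1; there are 16 such assignment(s).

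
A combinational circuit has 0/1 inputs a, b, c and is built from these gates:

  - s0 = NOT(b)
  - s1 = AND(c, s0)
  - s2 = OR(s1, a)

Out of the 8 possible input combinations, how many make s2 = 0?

3

s2 = OR(s1, a) must be 0, so both s1 = 0 and a = 0.
s1 = AND(c, s0) must be 0, so at least one of c, s0 is 0.
Satisfying assignments:
  a=0, b=0, c=0
  a=0, b=1, c=0
  a=0, b=1, c=1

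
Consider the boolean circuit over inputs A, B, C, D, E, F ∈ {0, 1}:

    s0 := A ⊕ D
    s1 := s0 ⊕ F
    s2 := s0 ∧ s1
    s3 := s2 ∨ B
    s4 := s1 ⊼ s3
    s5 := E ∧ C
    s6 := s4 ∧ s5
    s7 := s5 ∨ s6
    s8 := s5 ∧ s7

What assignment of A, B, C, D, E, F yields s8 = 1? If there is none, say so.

A=0, B=1, C=1, D=0, E=1, F=0

s8 = s5 ∧ s7 must be 1, so both s5 = 1 and s7 = 1.
s5 = E ∧ C must be 1, so both E = 1 and C = 1.
Check with A=0, B=1, C=1, D=0, E=1, F=0:
s0 = A ⊕ D = 0 ⊕ 0 = 0
s1 = s0 ⊕ F = 0 ⊕ 0 = 0
s2 = s0 ∧ s1 = 0 ∧ 0 = 0
s3 = s2 ∨ B = 0 ∨ 1 = 1
s4 = s1 ⊼ s3 = 0 ⊼ 1 = 1
s5 = E ∧ C = 1 ∧ 1 = 1
s6 = s4 ∧ s5 = 1 ∧ 1 = 1
s7 = s5 ∨ s6 = 1 ∨ 1 = 1
s8 = s5 ∧ s7 = 1 ∧ 1 = 1
So s8 = 1 as required.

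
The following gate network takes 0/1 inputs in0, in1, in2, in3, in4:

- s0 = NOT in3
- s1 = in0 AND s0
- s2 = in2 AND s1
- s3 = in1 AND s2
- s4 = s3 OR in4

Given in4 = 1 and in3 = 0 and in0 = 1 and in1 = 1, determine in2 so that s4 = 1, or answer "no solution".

Check with in4 = 1 and in3 = 0 and in0 = 1 and in1 = 1 and in2=0:
s0 = NOT in3 = NOT 0 = 1
s1 = in0 AND s0 = 1 AND 1 = 1
s2 = in2 AND s1 = 0 AND 1 = 0
s3 = in1 AND s2 = 1 AND 0 = 0
s4 = s3 OR in4 = 0 OR 1 = 1
So s4 = 1.

in2=0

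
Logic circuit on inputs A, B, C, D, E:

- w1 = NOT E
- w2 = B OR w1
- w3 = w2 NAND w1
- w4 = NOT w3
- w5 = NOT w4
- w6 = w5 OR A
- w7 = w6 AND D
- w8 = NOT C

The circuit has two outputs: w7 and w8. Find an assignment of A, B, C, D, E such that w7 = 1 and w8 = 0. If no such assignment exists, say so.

A=1, B=0, C=1, D=1, E=0

Check with A=1, B=0, C=1, D=1, E=0:
w1 = NOT E = NOT 0 = 1
w2 = B OR w1 = 0 OR 1 = 1
w3 = w2 NAND w1 = 1 NAND 1 = 0
w4 = NOT w3 = NOT 0 = 1
w5 = NOT w4 = NOT 1 = 0
w6 = w5 OR A = 0 OR 1 = 1
w7 = w6 AND D = 1 AND 1 = 1
w8 = NOT C = NOT 1 = 0
So w7 = 1 and w8 = 0.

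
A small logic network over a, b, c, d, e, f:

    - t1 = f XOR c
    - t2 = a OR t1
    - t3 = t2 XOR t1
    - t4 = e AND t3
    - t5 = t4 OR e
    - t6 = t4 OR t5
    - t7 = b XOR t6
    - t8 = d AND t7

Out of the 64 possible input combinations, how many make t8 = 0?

48

t8 = d AND t7 must be 0, so at least one of d, t7 is 0.
Enumerating the 64 input combinations, 48 give t8 = 0 and 16 give t8 = 1.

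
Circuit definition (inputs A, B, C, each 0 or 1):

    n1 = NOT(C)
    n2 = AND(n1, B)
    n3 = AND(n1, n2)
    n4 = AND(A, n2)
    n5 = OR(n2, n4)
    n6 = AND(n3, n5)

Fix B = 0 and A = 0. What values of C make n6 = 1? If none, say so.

With B = 0 and A = 0 fixed, none of the 2 settings of C give n6 = 1.
For example, with C=1:
n1 = NOT(C) = NOT 1 = 0
n2 = AND(n1, B) = AND(0, 0) = 0
n3 = AND(n1, n2) = AND(0, 0) = 0
n4 = AND(A, n2) = AND(0, 0) = 0
n5 = OR(n2, n4) = OR(0, 0) = 0
n6 = AND(n3, n5) = AND(0, 0) = 0
giving n6 = 0 ≠ 1.

no solution exists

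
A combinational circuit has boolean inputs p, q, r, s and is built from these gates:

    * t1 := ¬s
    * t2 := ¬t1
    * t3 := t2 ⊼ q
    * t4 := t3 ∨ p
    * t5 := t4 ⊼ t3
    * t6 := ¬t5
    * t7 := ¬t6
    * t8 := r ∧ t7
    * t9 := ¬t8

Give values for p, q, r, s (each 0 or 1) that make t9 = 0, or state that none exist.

t9 = ¬t8 must be 0, so t8 = 1.
t8 = r ∧ t7 must be 1, so both r = 1 and t7 = 1.
t7 = ¬t6 must be 1, so t6 = 0.
Check with p=0, q=1, r=1, s=1:
t1 = ¬s = ¬1 = 0
t2 = ¬t1 = ¬0 = 1
t3 = t2 ⊼ q = 1 ⊼ 1 = 0
t4 = t3 ∨ p = 0 ∨ 0 = 0
t5 = t4 ⊼ t3 = 0 ⊼ 0 = 1
t6 = ¬t5 = ¬1 = 0
t7 = ¬t6 = ¬0 = 1
t8 = r ∧ t7 = 1 ∧ 1 = 1
t9 = ¬t8 = ¬1 = 0
So t9 = 0 as required.

p=0, q=1, r=1, s=1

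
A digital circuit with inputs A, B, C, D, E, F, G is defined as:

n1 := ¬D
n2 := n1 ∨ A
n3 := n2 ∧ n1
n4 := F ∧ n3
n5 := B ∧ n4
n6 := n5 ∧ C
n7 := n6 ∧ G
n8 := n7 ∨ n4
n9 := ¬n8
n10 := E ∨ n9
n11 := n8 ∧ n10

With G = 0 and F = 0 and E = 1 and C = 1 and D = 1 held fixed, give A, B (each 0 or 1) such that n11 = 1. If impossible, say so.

no solution exists

With G = 0 and F = 0 and E = 1 and C = 1 and D = 1 fixed, none of the 4 settings of A, B give n11 = 1.
For example, with A=0, B=0:
n1 = ¬D = ¬1 = 0
n2 = n1 ∨ A = 0 ∨ 0 = 0
n3 = n2 ∧ n1 = 0 ∧ 0 = 0
n4 = F ∧ n3 = 0 ∧ 0 = 0
n5 = B ∧ n4 = 0 ∧ 0 = 0
n6 = n5 ∧ C = 0 ∧ 1 = 0
n7 = n6 ∧ G = 0 ∧ 0 = 0
n8 = n7 ∨ n4 = 0 ∨ 0 = 0
n9 = ¬n8 = ¬0 = 1
n10 = E ∨ n9 = 1 ∨ 1 = 1
n11 = n8 ∧ n10 = 0 ∧ 1 = 0
giving n11 = 0 ≠ 1.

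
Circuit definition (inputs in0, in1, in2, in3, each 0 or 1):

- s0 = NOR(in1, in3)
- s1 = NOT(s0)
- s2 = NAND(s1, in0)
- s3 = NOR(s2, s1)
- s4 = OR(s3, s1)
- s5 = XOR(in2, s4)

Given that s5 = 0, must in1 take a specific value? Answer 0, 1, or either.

Both values of in1 occur among assignments with s5 = 0:
  in1=0: in0=0, in1=0, in2=0, in3=0
  in1=1: in0=0, in1=1, in2=1, in3=0

either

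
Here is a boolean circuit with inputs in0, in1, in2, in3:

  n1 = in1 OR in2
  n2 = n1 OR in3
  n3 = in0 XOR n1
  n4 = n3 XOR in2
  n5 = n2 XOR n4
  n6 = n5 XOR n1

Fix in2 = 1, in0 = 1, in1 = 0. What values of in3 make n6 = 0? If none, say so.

With in2 = 1, in0 = 1, in1 = 0 fixed, none of the 2 settings of in3 give n6 = 0.
For example, with in3=0:
n1 = in1 OR in2 = 0 OR 1 = 1
n2 = n1 OR in3 = 1 OR 0 = 1
n3 = in0 XOR n1 = 1 XOR 1 = 0
n4 = n3 XOR in2 = 0 XOR 1 = 1
n5 = n2 XOR n4 = 1 XOR 1 = 0
n6 = n5 XOR n1 = 0 XOR 1 = 1
giving n6 = 1 ≠ 0.

no solution exists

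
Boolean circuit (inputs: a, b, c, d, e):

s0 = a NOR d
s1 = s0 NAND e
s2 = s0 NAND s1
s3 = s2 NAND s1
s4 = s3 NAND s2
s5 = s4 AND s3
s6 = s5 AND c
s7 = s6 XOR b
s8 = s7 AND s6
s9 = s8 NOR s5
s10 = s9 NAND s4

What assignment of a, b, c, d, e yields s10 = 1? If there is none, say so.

a=0 b=1 c=0 d=0 e=0

Check with a=0 b=1 c=0 d=0 e=0:
s0 = a NOR d = 0 NOR 0 = 1
s1 = s0 NAND e = 1 NAND 0 = 1
s2 = s0 NAND s1 = 1 NAND 1 = 0
s3 = s2 NAND s1 = 0 NAND 1 = 1
s4 = s3 NAND s2 = 1 NAND 0 = 1
s5 = s4 AND s3 = 1 AND 1 = 1
s6 = s5 AND c = 1 AND 0 = 0
s7 = s6 XOR b = 0 XOR 1 = 1
s8 = s7 AND s6 = 1 AND 0 = 0
s9 = s8 NOR s5 = 0 NOR 1 = 0
s10 = s9 NAND s4 = 0 NAND 1 = 1
So s10 = 1 as required.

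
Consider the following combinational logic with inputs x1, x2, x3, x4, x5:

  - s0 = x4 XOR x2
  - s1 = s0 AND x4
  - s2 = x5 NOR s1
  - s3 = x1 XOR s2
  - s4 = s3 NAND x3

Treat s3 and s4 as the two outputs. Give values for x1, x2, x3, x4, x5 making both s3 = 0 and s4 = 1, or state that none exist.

Check with x1=1, x2=1, x3=1, x4=0, x5=0:
s0 = x4 XOR x2 = 0 XOR 1 = 1
s1 = s0 AND x4 = 1 AND 0 = 0
s2 = x5 NOR s1 = 0 NOR 0 = 1
s3 = x1 XOR s2 = 1 XOR 1 = 0
s4 = s3 NAND x3 = 0 NAND 1 = 1
So s3 = 0 and s4 = 1.

x1=1, x2=1, x3=1, x4=0, x5=0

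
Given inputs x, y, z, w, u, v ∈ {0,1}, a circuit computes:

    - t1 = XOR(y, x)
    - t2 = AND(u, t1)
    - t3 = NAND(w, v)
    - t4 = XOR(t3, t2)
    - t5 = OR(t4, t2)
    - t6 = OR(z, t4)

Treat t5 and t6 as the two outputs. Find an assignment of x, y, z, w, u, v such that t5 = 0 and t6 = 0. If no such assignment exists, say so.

Check with x=1, y=1, z=0, w=1, u=1, v=1:
t1 = XOR(y, x) = XOR(1, 1) = 0
t2 = AND(u, t1) = AND(1, 0) = 0
t3 = NAND(w, v) = NAND(1, 1) = 0
t4 = XOR(t3, t2) = XOR(0, 0) = 0
t5 = OR(t4, t2) = OR(0, 0) = 0
t6 = OR(z, t4) = OR(0, 0) = 0
So t5 = 0 and t6 = 0.

x=1, y=1, z=0, w=1, u=1, v=1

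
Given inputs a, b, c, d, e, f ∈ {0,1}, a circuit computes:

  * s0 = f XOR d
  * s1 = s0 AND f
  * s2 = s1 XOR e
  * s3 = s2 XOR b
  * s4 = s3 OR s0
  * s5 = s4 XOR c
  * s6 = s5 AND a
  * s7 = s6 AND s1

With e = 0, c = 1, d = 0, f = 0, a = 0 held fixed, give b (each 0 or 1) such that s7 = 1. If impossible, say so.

no solution exists

With e = 0, c = 1, d = 0, f = 0, a = 0 fixed, none of the 2 settings of b give s7 = 1.
For example, with b=0:
s0 = f XOR d = 0 XOR 0 = 0
s1 = s0 AND f = 0 AND 0 = 0
s2 = s1 XOR e = 0 XOR 0 = 0
s3 = s2 XOR b = 0 XOR 0 = 0
s4 = s3 OR s0 = 0 OR 0 = 0
s5 = s4 XOR c = 0 XOR 1 = 1
s6 = s5 AND a = 1 AND 0 = 0
s7 = s6 AND s1 = 0 AND 0 = 0
giving s7 = 0 ≠ 1.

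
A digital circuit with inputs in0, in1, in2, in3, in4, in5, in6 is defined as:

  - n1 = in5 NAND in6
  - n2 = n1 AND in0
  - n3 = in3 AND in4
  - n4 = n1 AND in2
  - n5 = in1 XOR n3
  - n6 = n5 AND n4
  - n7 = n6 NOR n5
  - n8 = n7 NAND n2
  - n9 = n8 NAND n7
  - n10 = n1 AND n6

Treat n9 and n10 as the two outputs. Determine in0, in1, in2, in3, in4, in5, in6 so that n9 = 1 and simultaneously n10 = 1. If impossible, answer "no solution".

Check with in0=0, in1=0, in2=1, in3=1, in4=1, in5=0, in6=1:
n1 = in5 NAND in6 = 0 NAND 1 = 1
n2 = n1 AND in0 = 1 AND 0 = 0
n3 = in3 AND in4 = 1 AND 1 = 1
n4 = n1 AND in2 = 1 AND 1 = 1
n5 = in1 XOR n3 = 0 XOR 1 = 1
n6 = n5 AND n4 = 1 AND 1 = 1
n7 = n6 NOR n5 = 1 NOR 1 = 0
n8 = n7 NAND n2 = 0 NAND 0 = 1
n9 = n8 NAND n7 = 1 NAND 0 = 1
n10 = n1 AND n6 = 1 AND 1 = 1
So n9 = 1 and n10 = 1.

in0=0, in1=0, in2=1, in3=1, in4=1, in5=0, in6=1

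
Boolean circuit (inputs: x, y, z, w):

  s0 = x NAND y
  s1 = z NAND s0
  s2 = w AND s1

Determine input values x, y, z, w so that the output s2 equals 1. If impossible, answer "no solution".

x=1, y=0, z=0, w=1

s2 = w AND s1 must be 1, so both w = 1 and s1 = 1.
s1 = z NAND s0 must be 1, so at least one of z, s0 is 0.
Check with x=1, y=0, z=0, w=1:
s0 = x NAND y = 1 NAND 0 = 1
s1 = z NAND s0 = 0 NAND 1 = 1
s2 = w AND s1 = 1 AND 1 = 1
So s2 = 1 as required.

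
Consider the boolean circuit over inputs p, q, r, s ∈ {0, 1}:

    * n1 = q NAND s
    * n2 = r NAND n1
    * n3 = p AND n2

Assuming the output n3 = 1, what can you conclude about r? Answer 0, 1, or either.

Both values of r occur among assignments with n3 = 1:
  r=0: p=1, q=0, r=0, s=0
  r=1: p=1, q=1, r=1, s=1

either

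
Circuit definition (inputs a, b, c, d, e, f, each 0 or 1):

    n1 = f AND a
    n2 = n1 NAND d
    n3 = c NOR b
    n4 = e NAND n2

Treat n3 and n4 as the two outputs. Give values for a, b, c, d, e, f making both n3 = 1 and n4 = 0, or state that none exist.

a=0, b=0, c=0, d=0, e=1, f=1

Check with a=0, b=0, c=0, d=0, e=1, f=1:
n1 = f AND a = 1 AND 0 = 0
n2 = n1 NAND d = 0 NAND 0 = 1
n3 = c NOR b = 0 NOR 0 = 1
n4 = e NAND n2 = 1 NAND 1 = 0
So n3 = 1 and n4 = 0.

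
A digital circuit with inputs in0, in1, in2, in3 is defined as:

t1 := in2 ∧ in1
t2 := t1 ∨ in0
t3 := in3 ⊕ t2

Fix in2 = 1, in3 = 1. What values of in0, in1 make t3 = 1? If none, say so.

in0=0, in1=0

t3 = in3 ⊕ t2 must be 1, so in3 and t2 differ.
Check with in2 = 1, in3 = 1 and in0=0, in1=0:
t1 = in2 ∧ in1 = 1 ∧ 0 = 0
t2 = t1 ∨ in0 = 0 ∨ 0 = 0
t3 = in3 ⊕ t2 = 1 ⊕ 0 = 1
So t3 = 1.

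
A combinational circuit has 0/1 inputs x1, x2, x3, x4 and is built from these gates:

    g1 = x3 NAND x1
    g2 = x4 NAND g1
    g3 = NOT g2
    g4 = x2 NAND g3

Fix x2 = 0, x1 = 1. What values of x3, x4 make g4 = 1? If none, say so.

x3=0, x4=0

Check with x2 = 0, x1 = 1 and x3=0, x4=0:
g1 = x3 NAND x1 = 0 NAND 1 = 1
g2 = x4 NAND g1 = 0 NAND 1 = 1
g3 = NOT g2 = NOT 1 = 0
g4 = x2 NAND g3 = 0 NAND 0 = 1
So g4 = 1.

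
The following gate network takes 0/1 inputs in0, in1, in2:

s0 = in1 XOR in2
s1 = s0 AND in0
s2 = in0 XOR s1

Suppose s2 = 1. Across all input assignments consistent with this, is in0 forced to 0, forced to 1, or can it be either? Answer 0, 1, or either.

s2 = in0 XOR s1 must be 1, so in0 and s1 differ.
Every assignment with s2 = 1 has in0 = 1; there are 2 such assignment(s).
  in0=1, in1=0, in2=0
  in0=1, in1=1, in2=1

1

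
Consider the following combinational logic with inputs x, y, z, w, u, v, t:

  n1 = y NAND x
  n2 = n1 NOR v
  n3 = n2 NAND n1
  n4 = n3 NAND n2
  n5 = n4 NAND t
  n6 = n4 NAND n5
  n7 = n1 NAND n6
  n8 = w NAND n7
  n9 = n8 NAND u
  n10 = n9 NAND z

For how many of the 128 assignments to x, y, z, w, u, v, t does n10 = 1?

86

n10 = n9 NAND z must be 1, so at least one of n9, z is 0.
Enumerating the 128 input combinations, 86 give n10 = 1 and 42 give n10 = 0.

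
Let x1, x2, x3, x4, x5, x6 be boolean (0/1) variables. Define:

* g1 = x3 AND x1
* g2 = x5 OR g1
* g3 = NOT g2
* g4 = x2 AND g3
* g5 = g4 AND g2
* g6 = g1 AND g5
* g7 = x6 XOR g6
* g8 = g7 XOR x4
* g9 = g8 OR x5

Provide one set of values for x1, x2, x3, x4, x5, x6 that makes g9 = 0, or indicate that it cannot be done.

x1=0, x2=1, x3=1, x4=0, x5=0, x6=0

Check with x1=0, x2=1, x3=1, x4=0, x5=0, x6=0:
g1 = x3 AND x1 = 1 AND 0 = 0
g2 = x5 OR g1 = 0 OR 0 = 0
g3 = NOT g2 = NOT 0 = 1
g4 = x2 AND g3 = 1 AND 1 = 1
g5 = g4 AND g2 = 1 AND 0 = 0
g6 = g1 AND g5 = 0 AND 0 = 0
g7 = x6 XOR g6 = 0 XOR 0 = 0
g8 = g7 XOR x4 = 0 XOR 0 = 0
g9 = g8 OR x5 = 0 OR 0 = 0
So g9 = 0 as required.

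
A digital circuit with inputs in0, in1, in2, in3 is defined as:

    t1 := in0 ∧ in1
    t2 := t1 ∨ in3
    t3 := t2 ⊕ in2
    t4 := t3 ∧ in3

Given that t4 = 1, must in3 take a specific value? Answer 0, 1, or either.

1

t4 = t3 ∧ in3 must be 1, so both t3 = 1 and in3 = 1.
t3 = t2 ⊕ in2 must be 1, so t2 and in2 differ.
Every assignment with t4 = 1 has in3 = 1; there are 4 such assignment(s).
  in0=0, in1=0, in2=0, in3=1
  in0=0, in1=1, in2=0, in3=1
  in0=1, in1=0, in2=0, in3=1
  in0=1, in1=1, in2=0, in3=1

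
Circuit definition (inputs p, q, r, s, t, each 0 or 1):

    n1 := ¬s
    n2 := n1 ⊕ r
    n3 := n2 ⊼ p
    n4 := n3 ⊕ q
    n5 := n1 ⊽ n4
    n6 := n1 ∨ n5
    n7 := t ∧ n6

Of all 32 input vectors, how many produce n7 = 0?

n7 = t ∧ n6 must be 0, so at least one of t, n6 is 0.
Enumerating the 32 input combinations, 20 give n7 = 0 and 12 give n7 = 1.

20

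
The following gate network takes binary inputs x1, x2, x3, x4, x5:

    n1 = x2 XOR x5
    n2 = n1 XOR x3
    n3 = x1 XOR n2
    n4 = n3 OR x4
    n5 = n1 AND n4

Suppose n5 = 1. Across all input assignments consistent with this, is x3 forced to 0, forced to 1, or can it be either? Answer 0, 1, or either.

either

Both values of x3 occur among assignments with n5 = 1:
  x3=0: x1=0, x2=0, x3=0, x4=0, x5=1
  x3=1: x1=0, x2=0, x3=1, x4=1, x5=1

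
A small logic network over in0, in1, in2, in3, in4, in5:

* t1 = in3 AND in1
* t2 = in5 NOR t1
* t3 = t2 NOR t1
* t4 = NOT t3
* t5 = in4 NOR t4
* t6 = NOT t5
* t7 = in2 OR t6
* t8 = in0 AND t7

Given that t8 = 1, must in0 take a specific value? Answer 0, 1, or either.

1

t8 = in0 AND t7 must be 1, so both in0 = 1 and t7 = 1.
Every assignment with t8 = 1 has in0 = 1; there are 29 such assignment(s).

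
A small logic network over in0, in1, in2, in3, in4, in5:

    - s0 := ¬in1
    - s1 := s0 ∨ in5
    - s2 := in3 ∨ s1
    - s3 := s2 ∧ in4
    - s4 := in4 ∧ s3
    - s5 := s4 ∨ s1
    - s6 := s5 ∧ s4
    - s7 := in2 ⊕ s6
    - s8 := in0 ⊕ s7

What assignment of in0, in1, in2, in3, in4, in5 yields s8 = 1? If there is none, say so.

s8 = in0 ⊕ s7 must be 1, so in0 and s7 differ.
Check with in0=1, in1=0, in2=1, in3=1, in4=1, in5=1:
s0 = ¬in1 = ¬0 = 1
s1 = s0 ∨ in5 = 1 ∨ 1 = 1
s2 = in3 ∨ s1 = 1 ∨ 1 = 1
s3 = s2 ∧ in4 = 1 ∧ 1 = 1
s4 = in4 ∧ s3 = 1 ∧ 1 = 1
s5 = s4 ∨ s1 = 1 ∨ 1 = 1
s6 = s5 ∧ s4 = 1 ∧ 1 = 1
s7 = in2 ⊕ s6 = 1 ⊕ 1 = 0
s8 = in0 ⊕ s7 = 1 ⊕ 0 = 1
So s8 = 1 as required.

in0=1, in1=0, in2=1, in3=1, in4=1, in5=1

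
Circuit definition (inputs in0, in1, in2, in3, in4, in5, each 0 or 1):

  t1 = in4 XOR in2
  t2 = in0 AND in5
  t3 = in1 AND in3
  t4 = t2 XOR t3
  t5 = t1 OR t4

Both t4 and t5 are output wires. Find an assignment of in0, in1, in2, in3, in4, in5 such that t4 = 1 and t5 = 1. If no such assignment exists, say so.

Check with in0=1, in1=1, in2=0, in3=1, in4=0, in5=0:
t1 = in4 XOR in2 = 0 XOR 0 = 0
t2 = in0 AND in5 = 1 AND 0 = 0
t3 = in1 AND in3 = 1 AND 1 = 1
t4 = t2 XOR t3 = 0 XOR 1 = 1
t5 = t1 OR t4 = 0 OR 1 = 1
So t4 = 1 and t5 = 1.

in0=1, in1=1, in2=0, in3=1, in4=0, in5=0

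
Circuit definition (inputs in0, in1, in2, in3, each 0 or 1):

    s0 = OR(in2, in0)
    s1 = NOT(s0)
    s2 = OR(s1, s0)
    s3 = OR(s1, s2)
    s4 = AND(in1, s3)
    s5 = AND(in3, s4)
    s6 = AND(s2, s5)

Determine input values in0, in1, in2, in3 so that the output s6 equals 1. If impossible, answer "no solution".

in0=1 in1=1 in2=0 in3=1

s6 = AND(s2, s5) must be 1, so both s2 = 1 and s5 = 1.
Check with in0=1 in1=1 in2=0 in3=1:
s0 = OR(in2, in0) = OR(0, 1) = 1
s1 = NOT(s0) = NOT 1 = 0
s2 = OR(s1, s0) = OR(0, 1) = 1
s3 = OR(s1, s2) = OR(0, 1) = 1
s4 = AND(in1, s3) = AND(1, 1) = 1
s5 = AND(in3, s4) = AND(1, 1) = 1
s6 = AND(s2, s5) = AND(1, 1) = 1
So s6 = 1 as required.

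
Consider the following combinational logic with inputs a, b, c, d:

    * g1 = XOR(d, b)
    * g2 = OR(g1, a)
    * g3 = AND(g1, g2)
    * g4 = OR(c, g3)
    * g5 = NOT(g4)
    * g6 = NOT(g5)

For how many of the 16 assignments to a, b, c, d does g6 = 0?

4

g6 = NOT(g5) must be 0, so g5 = 1.
g5 = NOT(g4) must be 1, so g4 = 0.
g4 = OR(c, g3) must be 0, so both c = 0 and g3 = 0.
Satisfying assignments:
  a=0, b=0, c=0, d=0
  a=0, b=1, c=0, d=1
  a=1, b=0, c=0, d=0
  a=1, b=1, c=0, d=1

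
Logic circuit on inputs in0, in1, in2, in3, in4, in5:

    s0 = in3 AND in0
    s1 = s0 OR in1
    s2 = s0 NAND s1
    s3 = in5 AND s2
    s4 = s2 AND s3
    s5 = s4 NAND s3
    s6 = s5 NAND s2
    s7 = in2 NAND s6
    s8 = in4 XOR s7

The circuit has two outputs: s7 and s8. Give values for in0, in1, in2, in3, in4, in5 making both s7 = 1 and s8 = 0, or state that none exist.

in0=1, in1=1, in2=0, in3=0, in4=1, in5=1

Check with in0=1, in1=1, in2=0, in3=0, in4=1, in5=1:
s0 = in3 AND in0 = 0 AND 1 = 0
s1 = s0 OR in1 = 0 OR 1 = 1
s2 = s0 NAND s1 = 0 NAND 1 = 1
s3 = in5 AND s2 = 1 AND 1 = 1
s4 = s2 AND s3 = 1 AND 1 = 1
s5 = s4 NAND s3 = 1 NAND 1 = 0
s6 = s5 NAND s2 = 0 NAND 1 = 1
s7 = in2 NAND s6 = 0 NAND 1 = 1
s8 = in4 XOR s7 = 1 XOR 1 = 0
So s7 = 1 and s8 = 0.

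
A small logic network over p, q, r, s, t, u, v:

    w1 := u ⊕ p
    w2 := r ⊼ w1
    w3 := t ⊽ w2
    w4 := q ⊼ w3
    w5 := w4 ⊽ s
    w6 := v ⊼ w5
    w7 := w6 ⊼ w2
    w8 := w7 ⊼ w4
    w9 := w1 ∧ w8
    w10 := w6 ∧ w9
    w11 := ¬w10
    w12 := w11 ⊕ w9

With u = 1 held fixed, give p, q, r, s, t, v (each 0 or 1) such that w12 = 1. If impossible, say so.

w12 = w11 ⊕ w9 must be 1, so w11 and w9 differ.
Check with u = 1 and p=0, q=1, r=0, s=1, t=1, v=1:
w1 = u ⊕ p = 1 ⊕ 0 = 1
w2 = r ⊼ w1 = 0 ⊼ 1 = 1
w3 = t ⊽ w2 = 1 ⊽ 1 = 0
w4 = q ⊼ w3 = 1 ⊼ 0 = 1
w5 = w4 ⊽ s = 1 ⊽ 1 = 0
w6 = v ⊼ w5 = 1 ⊼ 0 = 1
w7 = w6 ⊼ w2 = 1 ⊼ 1 = 0
w8 = w7 ⊼ w4 = 0 ⊼ 1 = 1
w9 = w1 ∧ w8 = 1 ∧ 1 = 1
w10 = w6 ∧ w9 = 1 ∧ 1 = 1
w11 = ¬w10 = ¬1 = 0
w12 = w11 ⊕ w9 = 0 ⊕ 1 = 1
So w12 = 1.

p=0, q=1, r=0, s=1, t=1, v=1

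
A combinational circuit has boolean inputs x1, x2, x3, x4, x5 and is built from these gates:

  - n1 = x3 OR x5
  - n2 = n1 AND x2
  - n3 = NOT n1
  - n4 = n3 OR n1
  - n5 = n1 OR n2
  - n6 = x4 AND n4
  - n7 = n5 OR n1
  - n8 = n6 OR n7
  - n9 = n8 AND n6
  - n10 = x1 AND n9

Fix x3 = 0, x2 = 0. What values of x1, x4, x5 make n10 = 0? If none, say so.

x1=0, x4=1, x5=1

Check with x3 = 0, x2 = 0 and x1=0, x4=1, x5=1:
n1 = x3 OR x5 = 0 OR 1 = 1
n2 = n1 AND x2 = 1 AND 0 = 0
n3 = NOT n1 = NOT 1 = 0
n4 = n3 OR n1 = 0 OR 1 = 1
n5 = n1 OR n2 = 1 OR 0 = 1
n6 = x4 AND n4 = 1 AND 1 = 1
n7 = n5 OR n1 = 1 OR 1 = 1
n8 = n6 OR n7 = 1 OR 1 = 1
n9 = n8 AND n6 = 1 AND 1 = 1
n10 = x1 AND n9 = 0 AND 1 = 0
So n10 = 0.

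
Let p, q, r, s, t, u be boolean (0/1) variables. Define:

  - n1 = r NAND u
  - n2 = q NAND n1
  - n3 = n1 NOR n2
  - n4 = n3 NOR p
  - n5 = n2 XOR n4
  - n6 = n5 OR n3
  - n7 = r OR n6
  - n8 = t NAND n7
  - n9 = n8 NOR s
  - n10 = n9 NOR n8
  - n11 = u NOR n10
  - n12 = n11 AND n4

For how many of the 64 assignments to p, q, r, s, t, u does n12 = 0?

51

n12 = n11 AND n4 must be 0, so at least one of n11, n4 is 0.
Enumerating the 64 input combinations, 51 give n12 = 0 and 13 give n12 = 1.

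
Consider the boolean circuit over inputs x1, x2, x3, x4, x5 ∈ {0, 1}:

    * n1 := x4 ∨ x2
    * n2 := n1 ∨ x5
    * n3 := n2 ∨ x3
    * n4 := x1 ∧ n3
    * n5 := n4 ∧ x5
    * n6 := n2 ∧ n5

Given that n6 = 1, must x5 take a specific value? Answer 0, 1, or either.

1

n6 = n2 ∧ n5 must be 1, so both n2 = 1 and n5 = 1.
n2 = n1 ∨ x5 must be 1, so at least one of n1, x5 is 1.
Every assignment with n6 = 1 has x5 = 1; there are 8 such assignment(s).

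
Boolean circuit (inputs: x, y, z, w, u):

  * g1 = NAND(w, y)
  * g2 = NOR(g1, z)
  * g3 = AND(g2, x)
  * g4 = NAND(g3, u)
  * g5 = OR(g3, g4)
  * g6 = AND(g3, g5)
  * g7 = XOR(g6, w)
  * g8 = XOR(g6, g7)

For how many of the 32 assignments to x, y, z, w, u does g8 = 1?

16

g8 = XOR(g6, g7) must be 1, so g6 and g7 differ.
Enumerating the 32 input combinations, 16 give g8 = 1 and 16 give g8 = 0.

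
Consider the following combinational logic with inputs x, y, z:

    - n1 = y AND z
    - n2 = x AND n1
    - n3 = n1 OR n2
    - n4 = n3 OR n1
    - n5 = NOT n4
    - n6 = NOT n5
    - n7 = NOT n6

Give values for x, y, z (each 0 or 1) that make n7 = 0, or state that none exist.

n7 = NOT n6 must be 0, so n6 = 1.
Check with x=0, y=1, z=1:
n1 = y AND z = 1 AND 1 = 1
n2 = x AND n1 = 0 AND 1 = 0
n3 = n1 OR n2 = 1 OR 0 = 1
n4 = n3 OR n1 = 1 OR 1 = 1
n5 = NOT n4 = NOT 1 = 0
n6 = NOT n5 = NOT 0 = 1
n7 = NOT n6 = NOT 1 = 0
So n7 = 0 as required.

x=0, y=1, z=1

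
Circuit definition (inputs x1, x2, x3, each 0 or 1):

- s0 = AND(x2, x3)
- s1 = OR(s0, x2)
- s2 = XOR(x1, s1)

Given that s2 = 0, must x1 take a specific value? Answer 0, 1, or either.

either

Both values of x1 occur among assignments with s2 = 0:
  x1=0: x1=0, x2=0, x3=0
  x1=1: x1=1, x2=1, x3=0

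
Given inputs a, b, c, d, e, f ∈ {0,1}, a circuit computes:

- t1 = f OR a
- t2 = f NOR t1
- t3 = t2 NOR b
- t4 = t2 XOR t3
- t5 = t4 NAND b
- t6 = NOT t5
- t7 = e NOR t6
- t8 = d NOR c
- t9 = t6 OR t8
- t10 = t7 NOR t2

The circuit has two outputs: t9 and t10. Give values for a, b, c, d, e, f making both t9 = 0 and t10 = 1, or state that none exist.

a=1 b=1 c=1 d=1 e=1 f=1

Check with a=1 b=1 c=1 d=1 e=1 f=1:
t1 = f OR a = 1 OR 1 = 1
t2 = f NOR t1 = 1 NOR 1 = 0
t3 = t2 NOR b = 0 NOR 1 = 0
t4 = t2 XOR t3 = 0 XOR 0 = 0
t5 = t4 NAND b = 0 NAND 1 = 1
t6 = NOT t5 = NOT 1 = 0
t7 = e NOR t6 = 1 NOR 0 = 0
t8 = d NOR c = 1 NOR 1 = 0
t9 = t6 OR t8 = 0 OR 0 = 0
t10 = t7 NOR t2 = 0 NOR 0 = 1
So t9 = 0 and t10 = 1.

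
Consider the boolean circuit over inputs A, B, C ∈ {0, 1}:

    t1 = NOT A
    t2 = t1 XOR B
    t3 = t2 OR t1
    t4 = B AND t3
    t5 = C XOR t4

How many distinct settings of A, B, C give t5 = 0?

4

t5 = C XOR t4 must be 0, so C and t4 are equal.
Satisfying assignments:
  A=0, B=0, C=0
  A=0, B=1, C=1
  A=1, B=0, C=0
  A=1, B=1, C=1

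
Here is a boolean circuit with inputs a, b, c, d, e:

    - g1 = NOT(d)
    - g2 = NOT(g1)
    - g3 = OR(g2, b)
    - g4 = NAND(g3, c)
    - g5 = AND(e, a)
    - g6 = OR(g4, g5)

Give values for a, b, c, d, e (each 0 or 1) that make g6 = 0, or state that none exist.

g6 = OR(g4, g5) must be 0, so both g4 = 0 and g5 = 0.
g4 = NAND(g3, c) must be 0, so both g3 = 1 and c = 1.
Check with a=0, b=1, c=1, d=0, e=0:
g1 = NOT(d) = NOT 0 = 1
g2 = NOT(g1) = NOT 1 = 0
g3 = OR(g2, b) = OR(0, 1) = 1
g4 = NAND(g3, c) = NAND(1, 1) = 0
g5 = AND(e, a) = AND(0, 0) = 0
g6 = OR(g4, g5) = OR(0, 0) = 0
So g6 = 0 as required.

a=0, b=1, c=1, d=0, e=0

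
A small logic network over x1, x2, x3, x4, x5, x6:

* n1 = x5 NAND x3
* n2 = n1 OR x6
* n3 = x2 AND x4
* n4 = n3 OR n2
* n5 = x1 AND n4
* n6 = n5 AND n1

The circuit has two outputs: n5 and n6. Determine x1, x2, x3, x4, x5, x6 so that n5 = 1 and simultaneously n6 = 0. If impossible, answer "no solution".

Check with x1=1, x2=1, x3=1, x4=1, x5=1, x6=1:
n1 = x5 NAND x3 = 1 NAND 1 = 0
n2 = n1 OR x6 = 0 OR 1 = 1
n3 = x2 AND x4 = 1 AND 1 = 1
n4 = n3 OR n2 = 1 OR 1 = 1
n5 = x1 AND n4 = 1 AND 1 = 1
n6 = n5 AND n1 = 1 AND 0 = 0
So n5 = 1 and n6 = 0.

x1=1, x2=1, x3=1, x4=1, x5=1, x6=1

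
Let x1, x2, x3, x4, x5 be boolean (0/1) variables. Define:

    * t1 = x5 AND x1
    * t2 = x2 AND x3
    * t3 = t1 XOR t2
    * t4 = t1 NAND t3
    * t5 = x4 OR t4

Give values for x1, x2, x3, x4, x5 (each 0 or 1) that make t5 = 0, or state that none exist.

x1=1, x2=1, x3=0, x4=0, x5=1

Check with x1=1, x2=1, x3=0, x4=0, x5=1:
t1 = x5 AND x1 = 1 AND 1 = 1
t2 = x2 AND x3 = 1 AND 0 = 0
t3 = t1 XOR t2 = 1 XOR 0 = 1
t4 = t1 NAND t3 = 1 NAND 1 = 0
t5 = x4 OR t4 = 0 OR 0 = 0
So t5 = 0 as required.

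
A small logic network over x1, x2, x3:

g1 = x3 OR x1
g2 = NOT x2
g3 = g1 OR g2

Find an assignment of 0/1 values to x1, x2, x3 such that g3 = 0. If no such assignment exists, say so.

g3 = g1 OR g2 must be 0, so both g1 = 0 and g2 = 0.
g1 = x3 OR x1 must be 0, so both x3 = 0 and x1 = 0.
Check with x1=0, x2=1, x3=0:
g1 = x3 OR x1 = 0 OR 0 = 0
g2 = NOT x2 = NOT 1 = 0
g3 = g1 OR g2 = 0 OR 0 = 0
So g3 = 0 as required.

x1=0, x2=1, x3=0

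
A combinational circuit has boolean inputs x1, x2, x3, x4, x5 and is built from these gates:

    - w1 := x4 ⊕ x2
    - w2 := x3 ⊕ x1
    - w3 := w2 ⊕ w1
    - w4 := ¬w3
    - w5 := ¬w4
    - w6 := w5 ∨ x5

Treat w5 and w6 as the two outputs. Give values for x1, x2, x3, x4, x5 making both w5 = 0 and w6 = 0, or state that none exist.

Check with x1=0, x2=0, x3=1, x4=1, x5=0:
w1 = x4 ⊕ x2 = 1 ⊕ 0 = 1
w2 = x3 ⊕ x1 = 1 ⊕ 0 = 1
w3 = w2 ⊕ w1 = 1 ⊕ 1 = 0
w4 = ¬w3 = ¬0 = 1
w5 = ¬w4 = ¬1 = 0
w6 = w5 ∨ x5 = 0 ∨ 0 = 0
So w5 = 0 and w6 = 0.

x1=0, x2=0, x3=1, x4=1, x5=0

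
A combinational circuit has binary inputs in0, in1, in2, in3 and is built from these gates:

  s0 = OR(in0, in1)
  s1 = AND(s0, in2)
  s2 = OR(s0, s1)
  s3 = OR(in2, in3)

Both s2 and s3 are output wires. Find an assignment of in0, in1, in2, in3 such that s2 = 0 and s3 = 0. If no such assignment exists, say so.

in0=0, in1=0, in2=0, in3=0

Check with in0=0, in1=0, in2=0, in3=0:
s0 = OR(in0, in1) = OR(0, 0) = 0
s1 = AND(s0, in2) = AND(0, 0) = 0
s2 = OR(s0, s1) = OR(0, 0) = 0
s3 = OR(in2, in3) = OR(0, 0) = 0
So s2 = 0 and s3 = 0.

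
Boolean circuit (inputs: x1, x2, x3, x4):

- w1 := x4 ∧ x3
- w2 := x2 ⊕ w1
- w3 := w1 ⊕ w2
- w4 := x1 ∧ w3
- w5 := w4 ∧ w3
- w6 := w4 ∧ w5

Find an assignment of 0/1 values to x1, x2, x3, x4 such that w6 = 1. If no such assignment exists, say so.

x1=1, x2=1, x3=0, x4=1

Check with x1=1, x2=1, x3=0, x4=1:
w1 = x4 ∧ x3 = 1 ∧ 0 = 0
w2 = x2 ⊕ w1 = 1 ⊕ 0 = 1
w3 = w1 ⊕ w2 = 0 ⊕ 1 = 1
w4 = x1 ∧ w3 = 1 ∧ 1 = 1
w5 = w4 ∧ w3 = 1 ∧ 1 = 1
w6 = w4 ∧ w5 = 1 ∧ 1 = 1
So w6 = 1 as required.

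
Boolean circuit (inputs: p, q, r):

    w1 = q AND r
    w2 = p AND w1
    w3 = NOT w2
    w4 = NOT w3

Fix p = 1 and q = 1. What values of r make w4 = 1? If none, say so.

r=1

Check with p = 1 and q = 1 and r=1:
w1 = q AND r = 1 AND 1 = 1
w2 = p AND w1 = 1 AND 1 = 1
w3 = NOT w2 = NOT 1 = 0
w4 = NOT w3 = NOT 0 = 1
So w4 = 1.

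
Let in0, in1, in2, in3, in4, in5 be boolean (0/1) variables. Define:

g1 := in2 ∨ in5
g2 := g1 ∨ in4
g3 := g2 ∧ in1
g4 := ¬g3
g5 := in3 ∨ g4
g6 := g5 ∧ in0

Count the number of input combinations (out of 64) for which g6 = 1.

g6 = g5 ∧ in0 must be 1, so both g5 = 1 and in0 = 1.
g5 = in3 ∨ g4 must be 1, so at least one of in3, g4 is 1.
Enumerating the 64 input combinations, 25 give g6 = 1 and 39 give g6 = 0.

25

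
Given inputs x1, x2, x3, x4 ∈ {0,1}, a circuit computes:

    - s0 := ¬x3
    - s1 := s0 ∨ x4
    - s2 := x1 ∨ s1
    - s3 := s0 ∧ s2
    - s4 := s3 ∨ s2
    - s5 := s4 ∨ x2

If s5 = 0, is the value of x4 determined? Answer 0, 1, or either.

0

s5 = s4 ∨ x2 must be 0, so both s4 = 0 and x2 = 0.
Every assignment with s5 = 0 has x4 = 0; there are 1 such assignment(s).
  x1=0, x2=0, x3=1, x4=0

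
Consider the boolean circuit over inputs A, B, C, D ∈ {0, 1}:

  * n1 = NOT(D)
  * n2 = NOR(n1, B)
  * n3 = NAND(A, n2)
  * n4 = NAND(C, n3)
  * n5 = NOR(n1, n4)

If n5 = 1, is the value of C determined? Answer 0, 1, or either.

n5 = NOR(n1, n4) must be 1, so both n1 = 0 and n4 = 0.
n1 = NOT(D) must be 0, so D = 1.
Every assignment with n5 = 1 has C = 1; there are 3 such assignment(s).
  A=0, B=0, C=1, D=1
  A=0, B=1, C=1, D=1
  A=1, B=1, C=1, D=1

1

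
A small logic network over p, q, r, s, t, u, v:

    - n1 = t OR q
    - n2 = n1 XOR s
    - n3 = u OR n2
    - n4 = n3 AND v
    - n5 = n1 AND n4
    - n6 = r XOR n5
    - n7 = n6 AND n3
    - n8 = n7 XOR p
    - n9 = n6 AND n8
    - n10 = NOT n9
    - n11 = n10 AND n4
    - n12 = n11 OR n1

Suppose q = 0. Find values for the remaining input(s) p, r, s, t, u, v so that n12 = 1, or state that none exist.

Check with q = 0 and p=1, r=1, s=1, t=1, u=0, v=1:
n1 = t OR q = 1 OR 0 = 1
n2 = n1 XOR s = 1 XOR 1 = 0
n3 = u OR n2 = 0 OR 0 = 0
n4 = n3 AND v = 0 AND 1 = 0
n5 = n1 AND n4 = 1 AND 0 = 0
n6 = r XOR n5 = 1 XOR 0 = 1
n7 = n6 AND n3 = 1 AND 0 = 0
n8 = n7 XOR p = 0 XOR 1 = 1
n9 = n6 AND n8 = 1 AND 1 = 1
n10 = NOT n9 = NOT 1 = 0
n11 = n10 AND n4 = 0 AND 0 = 0
n12 = n11 OR n1 = 0 OR 1 = 1
So n12 = 1.

p=1, r=1, s=1, t=1, u=0, v=1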